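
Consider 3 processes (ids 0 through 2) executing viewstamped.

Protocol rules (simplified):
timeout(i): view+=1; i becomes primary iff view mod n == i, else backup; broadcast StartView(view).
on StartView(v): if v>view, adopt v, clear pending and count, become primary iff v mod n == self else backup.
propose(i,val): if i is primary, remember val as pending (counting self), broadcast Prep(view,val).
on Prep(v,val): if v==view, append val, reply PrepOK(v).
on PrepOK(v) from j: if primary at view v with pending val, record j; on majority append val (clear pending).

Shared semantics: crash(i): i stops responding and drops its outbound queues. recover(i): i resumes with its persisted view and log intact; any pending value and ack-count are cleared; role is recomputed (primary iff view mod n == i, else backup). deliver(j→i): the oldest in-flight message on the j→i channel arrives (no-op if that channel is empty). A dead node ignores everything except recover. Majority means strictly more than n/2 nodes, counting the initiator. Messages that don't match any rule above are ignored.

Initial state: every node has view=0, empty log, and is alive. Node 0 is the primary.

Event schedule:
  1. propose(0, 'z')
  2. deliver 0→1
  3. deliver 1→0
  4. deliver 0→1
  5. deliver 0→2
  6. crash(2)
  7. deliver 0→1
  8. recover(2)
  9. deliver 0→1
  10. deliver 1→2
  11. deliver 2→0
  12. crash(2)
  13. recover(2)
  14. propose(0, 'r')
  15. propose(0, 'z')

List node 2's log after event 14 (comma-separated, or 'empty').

z

e1 propose(0,'z'): ·
e2 deliver 0→1: 1[back,v=0,z]
e3 deliver 1→0: 0[prim,v=0,z]
e4 deliver 0→1: ·
e5 deliver 0→2: 2[back,v=0,z]
e6 crash(2): 2[✗back,v=0,z]
e7 deliver 0→1: ·
e8 recover(2): 2[back,v=0,z]
e9 deliver 0→1: ·
e10 deliver 1→2: ·
e11 deliver 2→0: ·
e12 crash(2): 2[✗back,v=0,z]
e13 recover(2): 2[back,v=0,z]
e14 propose(0,'r'): ·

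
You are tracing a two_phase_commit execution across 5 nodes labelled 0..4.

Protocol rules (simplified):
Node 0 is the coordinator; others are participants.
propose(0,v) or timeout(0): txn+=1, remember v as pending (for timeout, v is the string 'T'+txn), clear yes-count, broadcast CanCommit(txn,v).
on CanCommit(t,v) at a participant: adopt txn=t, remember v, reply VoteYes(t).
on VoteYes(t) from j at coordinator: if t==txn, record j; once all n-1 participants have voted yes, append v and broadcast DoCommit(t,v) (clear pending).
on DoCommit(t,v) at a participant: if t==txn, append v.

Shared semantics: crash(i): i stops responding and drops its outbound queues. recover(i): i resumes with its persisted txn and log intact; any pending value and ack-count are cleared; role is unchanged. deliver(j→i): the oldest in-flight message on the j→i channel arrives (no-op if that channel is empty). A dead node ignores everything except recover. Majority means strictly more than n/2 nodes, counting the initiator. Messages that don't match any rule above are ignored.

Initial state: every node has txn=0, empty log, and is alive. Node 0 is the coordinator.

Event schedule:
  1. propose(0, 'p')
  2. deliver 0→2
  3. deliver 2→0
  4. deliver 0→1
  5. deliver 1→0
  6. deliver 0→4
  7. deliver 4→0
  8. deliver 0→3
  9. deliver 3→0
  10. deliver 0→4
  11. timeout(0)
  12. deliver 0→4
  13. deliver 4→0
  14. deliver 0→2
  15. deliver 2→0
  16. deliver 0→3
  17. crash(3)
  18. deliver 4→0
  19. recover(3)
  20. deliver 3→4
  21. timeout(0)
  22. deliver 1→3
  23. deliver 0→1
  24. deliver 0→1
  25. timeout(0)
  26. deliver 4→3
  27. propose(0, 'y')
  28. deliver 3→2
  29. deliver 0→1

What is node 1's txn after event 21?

step 1 propose(0,'p'): 0={coor,t=1,log=-}
step 2 deliver 0→2: 2={part,t=1,log=-}
step 3 deliver 2→0: —
step 4 deliver 0→1: 1={part,t=1,log=-}
step 5 deliver 1→0: —
step 6 deliver 0→4: 4={part,t=1,log=-}
step 7 deliver 4→0: —
step 8 deliver 0→3: 3={part,t=1,log=-}
step 9 deliver 3→0: 0={coor,t=1,log=p}
step 10 deliver 0→4: 4={part,t=1,log=p}
step 11 timeout(0): 0={coor,t=2,log=p}
step 12 deliver 0→4: 4={part,t=2,log=p}
step 13 deliver 4→0: —
step 14 deliver 0→2: 2={part,t=1,log=p}
step 15 deliver 2→0: —
step 16 deliver 0→3: 3={part,t=1,log=p}
step 17 crash(3): 3={✗part,t=1,log=p}
step 18 deliver 4→0: —
step 19 recover(3): 3={part,t=1,log=p}
step 20 deliver 3→4: —
step 21 timeout(0): 0={coor,t=3,log=p}

1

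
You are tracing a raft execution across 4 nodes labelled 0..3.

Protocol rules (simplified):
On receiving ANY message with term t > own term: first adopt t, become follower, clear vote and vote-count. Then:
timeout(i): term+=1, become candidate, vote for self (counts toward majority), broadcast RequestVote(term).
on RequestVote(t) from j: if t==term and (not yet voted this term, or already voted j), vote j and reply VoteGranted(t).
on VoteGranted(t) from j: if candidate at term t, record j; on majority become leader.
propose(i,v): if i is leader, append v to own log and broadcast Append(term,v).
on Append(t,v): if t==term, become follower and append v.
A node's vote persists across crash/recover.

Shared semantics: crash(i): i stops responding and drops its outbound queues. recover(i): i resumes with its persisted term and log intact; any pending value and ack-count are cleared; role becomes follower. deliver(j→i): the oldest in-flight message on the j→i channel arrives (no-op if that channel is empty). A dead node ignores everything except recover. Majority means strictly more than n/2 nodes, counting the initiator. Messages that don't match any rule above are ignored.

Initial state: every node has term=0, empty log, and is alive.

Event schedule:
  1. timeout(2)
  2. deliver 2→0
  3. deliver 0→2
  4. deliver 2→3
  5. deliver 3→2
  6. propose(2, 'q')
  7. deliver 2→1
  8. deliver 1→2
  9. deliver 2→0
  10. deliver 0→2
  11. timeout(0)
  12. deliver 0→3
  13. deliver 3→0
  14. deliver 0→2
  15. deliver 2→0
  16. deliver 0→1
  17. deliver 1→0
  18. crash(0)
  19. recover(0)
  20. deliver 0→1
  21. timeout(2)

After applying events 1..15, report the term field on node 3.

e1 timeout(2): 2[cand,t=1,-]
e2 deliver 2→0: 0[foll,t=1,-]
e3 deliver 0→2: ·
e4 deliver 2→3: 3[foll,t=1,-]
e5 deliver 3→2: 2[lead,t=1,-]
e6 propose(2,'q'): 2[lead,t=1,q]
e7 deliver 2→1: 1[foll,t=1,-]
e8 deliver 1→2: ·
e9 deliver 2→0: 0[foll,t=1,q]
e10 deliver 0→2: ·
e11 timeout(0): 0[cand,t=2,q]
e12 deliver 0→3: 3[foll,t=2,-]
e13 deliver 3→0: ·
e14 deliver 0→2: 2[foll,t=2,q]
e15 deliver 2→0: 0[lead,t=2,q]

2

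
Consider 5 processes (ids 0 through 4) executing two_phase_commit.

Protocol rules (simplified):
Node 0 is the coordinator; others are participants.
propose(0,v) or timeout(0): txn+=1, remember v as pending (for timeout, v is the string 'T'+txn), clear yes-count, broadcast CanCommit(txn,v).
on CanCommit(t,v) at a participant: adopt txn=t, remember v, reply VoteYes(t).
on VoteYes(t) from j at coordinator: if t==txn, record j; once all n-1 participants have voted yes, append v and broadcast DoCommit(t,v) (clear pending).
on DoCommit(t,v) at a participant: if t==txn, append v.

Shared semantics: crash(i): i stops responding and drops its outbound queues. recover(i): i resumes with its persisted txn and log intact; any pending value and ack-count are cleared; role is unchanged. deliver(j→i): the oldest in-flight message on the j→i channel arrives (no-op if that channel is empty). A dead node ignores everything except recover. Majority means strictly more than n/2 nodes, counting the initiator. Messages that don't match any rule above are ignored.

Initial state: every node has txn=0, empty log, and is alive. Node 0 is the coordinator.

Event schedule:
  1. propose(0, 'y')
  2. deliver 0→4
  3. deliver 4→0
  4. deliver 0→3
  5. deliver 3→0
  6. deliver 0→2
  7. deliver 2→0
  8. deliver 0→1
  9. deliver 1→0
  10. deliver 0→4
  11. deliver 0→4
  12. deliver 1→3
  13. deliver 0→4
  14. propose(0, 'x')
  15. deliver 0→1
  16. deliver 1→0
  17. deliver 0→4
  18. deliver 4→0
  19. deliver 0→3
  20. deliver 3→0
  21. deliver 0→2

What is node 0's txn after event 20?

2

step 1 propose(0,'y'): 0={coor,t=1,log=-}
step 2 deliver 0→4: 4={part,t=1,log=-}
step 3 deliver 4→0: —
step 4 deliver 0→3: 3={part,t=1,log=-}
step 5 deliver 3→0: —
step 6 deliver 0→2: 2={part,t=1,log=-}
step 7 deliver 2→0: —
step 8 deliver 0→1: 1={part,t=1,log=-}
step 9 deliver 1→0: 0={coor,t=1,log=y}
step 10 deliver 0→4: 4={part,t=1,log=y}
step 11 deliver 0→4: —
step 12 deliver 1→3: —
step 13 deliver 0→4: —
step 14 propose(0,'x'): 0={coor,t=2,log=y}
step 15 deliver 0→1: 1={part,t=1,log=y}
step 16 deliver 1→0: —
step 17 deliver 0→4: 4={part,t=2,log=y}
step 18 deliver 4→0: —
step 19 deliver 0→3: 3={part,t=1,log=y}
step 20 deliver 3→0: —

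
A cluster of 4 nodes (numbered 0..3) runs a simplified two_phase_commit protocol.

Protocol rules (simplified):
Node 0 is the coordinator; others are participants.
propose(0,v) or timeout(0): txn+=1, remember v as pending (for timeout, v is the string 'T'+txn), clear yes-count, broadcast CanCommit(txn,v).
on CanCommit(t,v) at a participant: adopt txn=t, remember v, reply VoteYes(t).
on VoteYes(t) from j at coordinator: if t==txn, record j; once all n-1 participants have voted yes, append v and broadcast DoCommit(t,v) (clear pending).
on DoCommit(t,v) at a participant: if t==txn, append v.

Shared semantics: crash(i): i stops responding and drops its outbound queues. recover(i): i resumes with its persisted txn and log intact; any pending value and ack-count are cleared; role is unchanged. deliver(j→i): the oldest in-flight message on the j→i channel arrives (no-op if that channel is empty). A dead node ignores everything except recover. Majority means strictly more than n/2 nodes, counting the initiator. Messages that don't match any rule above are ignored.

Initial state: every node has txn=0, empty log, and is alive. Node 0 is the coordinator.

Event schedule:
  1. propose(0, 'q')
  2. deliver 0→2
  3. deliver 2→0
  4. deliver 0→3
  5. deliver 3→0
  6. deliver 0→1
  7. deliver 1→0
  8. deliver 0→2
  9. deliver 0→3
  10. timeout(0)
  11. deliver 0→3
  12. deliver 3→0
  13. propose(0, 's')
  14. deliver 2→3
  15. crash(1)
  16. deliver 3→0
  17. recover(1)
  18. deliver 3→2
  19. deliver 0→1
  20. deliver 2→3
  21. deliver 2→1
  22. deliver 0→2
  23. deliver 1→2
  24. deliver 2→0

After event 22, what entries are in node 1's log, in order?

q

step 1 propose(0,'q'): 0={coor,t=1,log=-}
step 2 deliver 0→2: 2={part,t=1,log=-}
step 3 deliver 2→0: —
step 4 deliver 0→3: 3={part,t=1,log=-}
step 5 deliver 3→0: —
step 6 deliver 0→1: 1={part,t=1,log=-}
step 7 deliver 1→0: 0={coor,t=1,log=q}
step 8 deliver 0→2: 2={part,t=1,log=q}
step 9 deliver 0→3: 3={part,t=1,log=q}
step 10 timeout(0): 0={coor,t=2,log=q}
step 11 deliver 0→3: 3={part,t=2,log=q}
step 12 deliver 3→0: —
step 13 propose(0,'s'): 0={coor,t=3,log=q}
step 14 deliver 2→3: —
step 15 crash(1): 1={✗part,t=1,log=-}
step 16 deliver 3→0: —
step 17 recover(1): 1={part,t=1,log=-}
step 18 deliver 3→2: —
step 19 deliver 0→1: 1={part,t=1,log=q}
step 20 deliver 2→3: —
step 21 deliver 2→1: —
step 22 deliver 0→2: 2={part,t=2,log=q}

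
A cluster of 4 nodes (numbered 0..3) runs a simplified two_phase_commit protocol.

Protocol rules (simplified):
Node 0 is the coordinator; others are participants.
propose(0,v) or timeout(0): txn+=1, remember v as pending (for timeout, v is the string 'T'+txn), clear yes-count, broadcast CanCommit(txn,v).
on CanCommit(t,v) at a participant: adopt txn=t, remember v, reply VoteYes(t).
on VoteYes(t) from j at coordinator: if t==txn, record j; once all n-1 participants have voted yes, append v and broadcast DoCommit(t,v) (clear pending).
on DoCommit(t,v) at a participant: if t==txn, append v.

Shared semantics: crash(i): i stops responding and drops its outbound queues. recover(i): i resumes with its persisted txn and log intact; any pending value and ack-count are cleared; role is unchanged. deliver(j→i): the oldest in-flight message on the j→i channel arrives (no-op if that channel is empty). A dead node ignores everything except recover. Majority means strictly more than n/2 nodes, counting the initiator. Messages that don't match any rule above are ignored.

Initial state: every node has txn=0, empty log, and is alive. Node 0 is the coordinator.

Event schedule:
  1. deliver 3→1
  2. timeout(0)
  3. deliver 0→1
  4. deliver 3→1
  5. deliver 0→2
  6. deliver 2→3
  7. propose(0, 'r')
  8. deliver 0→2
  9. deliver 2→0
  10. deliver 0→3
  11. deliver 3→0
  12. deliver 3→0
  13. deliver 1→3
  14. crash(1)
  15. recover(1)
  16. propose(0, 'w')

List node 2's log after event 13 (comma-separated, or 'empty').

after 1 — deliver 3→1: ·
after 2 — timeout(0): n0:coor/t1/[-]
after 3 — deliver 0→1: n1:part/t1/[-]
after 4 — deliver 3→1: ·
after 5 — deliver 0→2: n2:part/t1/[-]
after 6 — deliver 2→3: ·
after 7 — propose(0,'r'): n0:coor/t2/[-]
after 8 — deliver 0→2: n2:part/t2/[-]
after 9 — deliver 2→0: ·
after 10 — deliver 0→3: n3:part/t1/[-]
after 11 — deliver 3→0: ·
after 12 — deliver 3→0: ·
after 13 — deliver 1→3: ·

empty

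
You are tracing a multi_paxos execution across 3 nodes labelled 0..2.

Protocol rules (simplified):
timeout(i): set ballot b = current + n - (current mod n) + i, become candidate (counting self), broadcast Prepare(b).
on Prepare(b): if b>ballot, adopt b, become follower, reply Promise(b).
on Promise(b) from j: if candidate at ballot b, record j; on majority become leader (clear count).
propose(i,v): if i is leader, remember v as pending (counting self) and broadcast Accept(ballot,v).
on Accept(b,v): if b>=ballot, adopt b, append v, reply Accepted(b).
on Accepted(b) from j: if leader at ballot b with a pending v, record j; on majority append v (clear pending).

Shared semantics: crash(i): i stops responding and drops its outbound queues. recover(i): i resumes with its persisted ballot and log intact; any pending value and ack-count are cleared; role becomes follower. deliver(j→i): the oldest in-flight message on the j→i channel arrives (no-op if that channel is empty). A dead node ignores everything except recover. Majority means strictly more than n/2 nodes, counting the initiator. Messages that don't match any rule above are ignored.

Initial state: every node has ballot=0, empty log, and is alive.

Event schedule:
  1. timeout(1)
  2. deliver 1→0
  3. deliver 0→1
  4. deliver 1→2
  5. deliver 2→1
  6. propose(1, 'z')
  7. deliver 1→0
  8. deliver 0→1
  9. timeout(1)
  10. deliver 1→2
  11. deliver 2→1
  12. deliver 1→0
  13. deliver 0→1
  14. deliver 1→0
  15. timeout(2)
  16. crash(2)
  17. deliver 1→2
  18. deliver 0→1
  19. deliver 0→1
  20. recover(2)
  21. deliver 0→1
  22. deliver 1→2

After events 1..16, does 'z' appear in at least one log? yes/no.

[1] timeout(1) → N1(cand b4 [-])
[2] deliver 1→0 → N0(foll b4 [-])
[3] deliver 0→1 → N1(lead b4 [-])
[4] deliver 1→2 → N2(foll b4 [-])
[5] deliver 2→1 → ∅
[6] propose(1,'z') → ∅
[7] deliver 1→0 → N0(foll b4 [z])
[8] deliver 0→1 → N1(lead b4 [z])
[9] timeout(1) → N1(cand b7 [z])
[10] deliver 1→2 → N2(foll b4 [z])
[11] deliver 2→1 → ∅
[12] deliver 1→0 → N0(foll b7 [z])
[13] deliver 0→1 → N1(lead b7 [z])
[14] deliver 1→0 → ∅
[15] timeout(2) → N2(cand b8 [z])
[16] crash(2) → N2(✗cand b8 [z])

yes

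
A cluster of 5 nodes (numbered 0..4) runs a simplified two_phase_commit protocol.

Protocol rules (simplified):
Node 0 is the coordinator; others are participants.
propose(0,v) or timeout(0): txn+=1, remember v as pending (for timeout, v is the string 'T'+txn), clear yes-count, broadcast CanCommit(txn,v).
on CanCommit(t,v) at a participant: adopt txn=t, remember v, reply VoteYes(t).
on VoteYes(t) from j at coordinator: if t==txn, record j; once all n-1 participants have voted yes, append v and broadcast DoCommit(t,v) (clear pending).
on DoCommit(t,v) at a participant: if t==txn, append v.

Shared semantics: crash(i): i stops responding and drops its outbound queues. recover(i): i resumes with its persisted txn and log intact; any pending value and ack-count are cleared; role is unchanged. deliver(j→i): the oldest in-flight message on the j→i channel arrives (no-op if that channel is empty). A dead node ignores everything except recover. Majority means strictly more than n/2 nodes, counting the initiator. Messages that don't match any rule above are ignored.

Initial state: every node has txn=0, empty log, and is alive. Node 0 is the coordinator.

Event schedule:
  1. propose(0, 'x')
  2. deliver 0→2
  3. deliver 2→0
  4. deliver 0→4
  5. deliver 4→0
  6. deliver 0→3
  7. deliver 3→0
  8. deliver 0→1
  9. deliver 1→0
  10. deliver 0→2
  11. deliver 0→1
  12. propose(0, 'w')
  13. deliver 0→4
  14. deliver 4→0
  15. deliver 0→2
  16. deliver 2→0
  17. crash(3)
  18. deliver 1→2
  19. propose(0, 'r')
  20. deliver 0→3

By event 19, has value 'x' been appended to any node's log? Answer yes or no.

step 1 propose(0,'x'): 0={coor,t=1,log=-}
step 2 deliver 0→2: 2={part,t=1,log=-}
step 3 deliver 2→0: —
step 4 deliver 0→4: 4={part,t=1,log=-}
step 5 deliver 4→0: —
step 6 deliver 0→3: 3={part,t=1,log=-}
step 7 deliver 3→0: —
step 8 deliver 0→1: 1={part,t=1,log=-}
step 9 deliver 1→0: 0={coor,t=1,log=x}
step 10 deliver 0→2: 2={part,t=1,log=x}
step 11 deliver 0→1: 1={part,t=1,log=x}
step 12 propose(0,'w'): 0={coor,t=2,log=x}
step 13 deliver 0→4: 4={part,t=1,log=x}
step 14 deliver 4→0: —
step 15 deliver 0→2: 2={part,t=2,log=x}
step 16 deliver 2→0: —
step 17 crash(3): 3={✗part,t=1,log=-}
step 18 deliver 1→2: —
step 19 propose(0,'r'): 0={coor,t=3,log=x}

yes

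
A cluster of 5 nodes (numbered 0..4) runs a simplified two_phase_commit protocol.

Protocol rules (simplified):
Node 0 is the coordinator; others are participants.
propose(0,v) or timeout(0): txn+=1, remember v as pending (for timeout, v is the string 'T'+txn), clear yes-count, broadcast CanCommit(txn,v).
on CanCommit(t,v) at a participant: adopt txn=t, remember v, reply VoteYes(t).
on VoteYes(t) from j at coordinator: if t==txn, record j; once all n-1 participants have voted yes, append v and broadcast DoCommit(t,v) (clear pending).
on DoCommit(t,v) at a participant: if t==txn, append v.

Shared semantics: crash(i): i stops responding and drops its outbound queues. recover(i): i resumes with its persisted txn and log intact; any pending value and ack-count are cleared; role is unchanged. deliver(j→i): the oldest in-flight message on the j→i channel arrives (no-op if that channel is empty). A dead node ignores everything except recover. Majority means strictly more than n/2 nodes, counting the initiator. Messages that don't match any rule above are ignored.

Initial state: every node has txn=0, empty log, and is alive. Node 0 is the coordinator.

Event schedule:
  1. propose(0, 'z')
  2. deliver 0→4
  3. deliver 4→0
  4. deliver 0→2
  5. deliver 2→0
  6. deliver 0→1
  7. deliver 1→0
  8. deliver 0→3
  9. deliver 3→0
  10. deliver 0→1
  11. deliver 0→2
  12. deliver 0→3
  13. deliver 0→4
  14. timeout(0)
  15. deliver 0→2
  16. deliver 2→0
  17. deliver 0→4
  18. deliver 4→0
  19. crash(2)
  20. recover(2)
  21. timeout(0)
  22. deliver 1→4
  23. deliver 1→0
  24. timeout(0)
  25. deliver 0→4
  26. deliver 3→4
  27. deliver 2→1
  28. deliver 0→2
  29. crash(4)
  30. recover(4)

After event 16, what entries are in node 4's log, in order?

z

1. propose(0,'z'):  <0:coor t1 ->
2. deliver 0→4:  <4:part t1 ->
3. deliver 4→0:  nop
4. deliver 0→2:  <2:part t1 ->
5. deliver 2→0:  nop
6. deliver 0→1:  <1:part t1 ->
7. deliver 1→0:  nop
8. deliver 0→3:  <3:part t1 ->
9. deliver 3→0:  <0:coor t1 z>
10. deliver 0→1:  <1:part t1 z>
11. deliver 0→2:  <2:part t1 z>
12. deliver 0→3:  <3:part t1 z>
13. deliver 0→4:  <4:part t1 z>
14. timeout(0):  <0:coor t2 z>
15. deliver 0→2:  <2:part t2 z>
16. deliver 2→0:  nop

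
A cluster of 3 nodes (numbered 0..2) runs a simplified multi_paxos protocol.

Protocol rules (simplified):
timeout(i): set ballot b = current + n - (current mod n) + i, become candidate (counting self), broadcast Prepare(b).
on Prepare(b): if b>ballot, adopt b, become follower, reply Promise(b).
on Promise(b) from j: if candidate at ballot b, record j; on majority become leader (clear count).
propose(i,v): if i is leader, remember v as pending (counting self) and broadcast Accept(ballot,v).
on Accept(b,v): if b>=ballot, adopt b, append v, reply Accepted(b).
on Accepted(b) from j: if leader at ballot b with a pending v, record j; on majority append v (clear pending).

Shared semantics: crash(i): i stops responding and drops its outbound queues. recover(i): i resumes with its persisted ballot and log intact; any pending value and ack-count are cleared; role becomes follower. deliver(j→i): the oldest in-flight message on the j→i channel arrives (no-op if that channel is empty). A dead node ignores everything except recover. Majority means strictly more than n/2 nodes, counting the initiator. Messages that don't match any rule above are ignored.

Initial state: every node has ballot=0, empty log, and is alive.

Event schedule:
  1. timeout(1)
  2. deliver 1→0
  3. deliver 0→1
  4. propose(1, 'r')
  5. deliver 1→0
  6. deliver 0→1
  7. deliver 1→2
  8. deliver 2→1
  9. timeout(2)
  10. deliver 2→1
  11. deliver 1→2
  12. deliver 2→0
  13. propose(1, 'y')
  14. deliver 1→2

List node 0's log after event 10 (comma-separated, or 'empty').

1. timeout(1):  <1:cand b4 ->
2. deliver 1→0:  <0:foll b4 ->
3. deliver 0→1:  <1:lead b4 ->
4. propose(1,'r'):  nop
5. deliver 1→0:  <0:foll b4 r>
6. deliver 0→1:  <1:lead b4 r>
7. deliver 1→2:  <2:foll b4 ->
8. deliver 2→1:  nop
9. timeout(2):  <2:cand b8 ->
10. deliver 2→1:  <1:foll b8 r>

r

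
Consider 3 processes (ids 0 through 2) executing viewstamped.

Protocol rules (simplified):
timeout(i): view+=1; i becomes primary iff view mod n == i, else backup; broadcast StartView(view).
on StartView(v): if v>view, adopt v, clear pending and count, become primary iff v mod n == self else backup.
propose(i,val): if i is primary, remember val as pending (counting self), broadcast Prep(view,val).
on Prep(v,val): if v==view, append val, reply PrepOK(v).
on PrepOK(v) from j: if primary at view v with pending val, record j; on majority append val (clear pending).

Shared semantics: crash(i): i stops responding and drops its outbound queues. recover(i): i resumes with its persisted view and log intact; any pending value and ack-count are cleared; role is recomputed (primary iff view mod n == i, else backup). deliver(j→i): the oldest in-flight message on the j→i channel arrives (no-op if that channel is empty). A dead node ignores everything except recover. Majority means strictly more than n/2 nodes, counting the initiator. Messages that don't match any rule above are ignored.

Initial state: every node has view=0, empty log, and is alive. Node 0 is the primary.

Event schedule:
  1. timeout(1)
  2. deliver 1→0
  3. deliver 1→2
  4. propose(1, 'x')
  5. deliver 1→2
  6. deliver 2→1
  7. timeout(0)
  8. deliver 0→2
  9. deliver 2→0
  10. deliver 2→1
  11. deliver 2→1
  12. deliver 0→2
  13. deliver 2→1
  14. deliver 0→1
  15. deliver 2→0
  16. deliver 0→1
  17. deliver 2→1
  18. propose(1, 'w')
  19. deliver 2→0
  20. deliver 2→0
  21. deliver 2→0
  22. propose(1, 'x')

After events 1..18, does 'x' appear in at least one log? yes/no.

e1 timeout(1): 1[prim,v=1,-]
e2 deliver 1→0: 0[back,v=1,-]
e3 deliver 1→2: 2[back,v=1,-]
e4 propose(1,'x'): ·
e5 deliver 1→2: 2[back,v=1,x]
e6 deliver 2→1: 1[prim,v=1,x]
e7 timeout(0): 0[back,v=2,-]
e8 deliver 0→2: 2[prim,v=2,x]
e9 deliver 2→0: ·
e10 deliver 2→1: ·
e11 deliver 2→1: ·
e12 deliver 0→2: ·
e13 deliver 2→1: ·
e14 deliver 0→1: 1[back,v=2,x]
e15 deliver 2→0: ·
e16 deliver 0→1: ·
e17 deliver 2→1: ·
e18 propose(1,'w'): ·

yes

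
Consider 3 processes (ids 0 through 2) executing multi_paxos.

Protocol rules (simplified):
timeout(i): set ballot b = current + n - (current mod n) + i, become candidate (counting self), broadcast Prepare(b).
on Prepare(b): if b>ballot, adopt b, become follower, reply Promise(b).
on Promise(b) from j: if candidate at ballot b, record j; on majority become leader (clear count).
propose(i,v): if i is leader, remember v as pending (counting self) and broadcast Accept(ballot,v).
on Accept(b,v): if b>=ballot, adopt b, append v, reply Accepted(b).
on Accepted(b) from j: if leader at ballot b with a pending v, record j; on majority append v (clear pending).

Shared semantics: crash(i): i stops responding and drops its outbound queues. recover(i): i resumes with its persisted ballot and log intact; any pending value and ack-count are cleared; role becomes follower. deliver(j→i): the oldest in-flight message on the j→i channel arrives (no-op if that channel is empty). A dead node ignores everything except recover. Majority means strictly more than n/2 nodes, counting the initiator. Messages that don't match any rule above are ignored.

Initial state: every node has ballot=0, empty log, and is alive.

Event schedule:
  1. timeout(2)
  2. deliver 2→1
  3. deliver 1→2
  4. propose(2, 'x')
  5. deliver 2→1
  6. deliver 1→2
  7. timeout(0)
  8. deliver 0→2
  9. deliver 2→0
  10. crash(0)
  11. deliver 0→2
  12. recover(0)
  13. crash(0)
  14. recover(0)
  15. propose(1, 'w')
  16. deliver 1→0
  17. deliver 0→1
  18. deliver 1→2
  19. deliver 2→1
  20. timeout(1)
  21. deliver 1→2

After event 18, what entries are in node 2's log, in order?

after 1 — timeout(2): n2:cand/b5/[-]
after 2 — deliver 2→1: n1:foll/b5/[-]
after 3 — deliver 1→2: n2:lead/b5/[-]
after 4 — propose(2,'x'): ·
after 5 — deliver 2→1: n1:foll/b5/[x]
after 6 — deliver 1→2: n2:lead/b5/[x]
after 7 — timeout(0): n0:cand/b3/[-]
after 8 — deliver 0→2: ·
after 9 — deliver 2→0: n0:foll/b5/[-]
after 10 — crash(0): n0:✗foll/b5/[-]
after 11 — deliver 0→2: ·
after 12 — recover(0): n0:foll/b5/[-]
after 13 — crash(0): n0:✗foll/b5/[-]
after 14 — recover(0): n0:foll/b5/[-]
after 15 — propose(1,'w'): ·
after 16 — deliver 1→0: ·
after 17 — deliver 0→1: ·
after 18 — deliver 1→2: ·

x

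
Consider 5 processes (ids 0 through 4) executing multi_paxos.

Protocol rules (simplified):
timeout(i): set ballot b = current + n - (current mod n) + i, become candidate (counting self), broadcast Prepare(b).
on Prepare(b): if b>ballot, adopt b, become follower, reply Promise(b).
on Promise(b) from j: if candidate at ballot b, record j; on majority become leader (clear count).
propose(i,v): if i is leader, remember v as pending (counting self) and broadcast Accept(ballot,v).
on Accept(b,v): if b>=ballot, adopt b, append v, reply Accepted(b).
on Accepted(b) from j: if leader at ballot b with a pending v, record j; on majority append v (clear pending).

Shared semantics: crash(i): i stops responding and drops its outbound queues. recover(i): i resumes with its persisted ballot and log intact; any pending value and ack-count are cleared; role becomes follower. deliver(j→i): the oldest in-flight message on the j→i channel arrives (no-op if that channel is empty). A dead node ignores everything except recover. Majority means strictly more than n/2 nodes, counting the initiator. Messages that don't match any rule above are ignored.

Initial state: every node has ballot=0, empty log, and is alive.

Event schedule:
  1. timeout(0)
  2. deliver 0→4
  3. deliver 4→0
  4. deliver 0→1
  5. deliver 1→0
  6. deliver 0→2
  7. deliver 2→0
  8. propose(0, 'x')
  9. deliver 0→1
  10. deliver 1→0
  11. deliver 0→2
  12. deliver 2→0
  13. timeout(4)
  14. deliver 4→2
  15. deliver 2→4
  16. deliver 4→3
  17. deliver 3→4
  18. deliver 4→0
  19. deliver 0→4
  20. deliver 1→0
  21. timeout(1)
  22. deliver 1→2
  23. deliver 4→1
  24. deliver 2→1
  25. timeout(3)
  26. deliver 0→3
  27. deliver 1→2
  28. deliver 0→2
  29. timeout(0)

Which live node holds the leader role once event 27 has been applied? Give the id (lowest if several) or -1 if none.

4

1. timeout(0):  <0:cand b5 ->
2. deliver 0→4:  <4:foll b5 ->
3. deliver 4→0:  nop
4. deliver 0→1:  <1:foll b5 ->
5. deliver 1→0:  <0:lead b5 ->
6. deliver 0→2:  <2:foll b5 ->
7. deliver 2→0:  nop
8. propose(0,'x'):  nop
9. deliver 0→1:  <1:foll b5 x>
10. deliver 1→0:  nop
11. deliver 0→2:  <2:foll b5 x>
12. deliver 2→0:  <0:lead b5 x>
13. timeout(4):  <4:cand b14 ->
14. deliver 4→2:  <2:foll b14 x>
15. deliver 2→4:  nop
16. deliver 4→3:  <3:foll b14 ->
17. deliver 3→4:  <4:lead b14 ->
18. deliver 4→0:  <0:foll b14 x>
19. deliver 0→4:  nop
20. deliver 1→0:  nop
21. timeout(1):  <1:cand b11 x>
22. deliver 1→2:  nop
23. deliver 4→1:  <1:foll b14 x>
24. deliver 2→1:  nop
25. timeout(3):  <3:cand b18 ->
26. deliver 0→3:  nop
27. deliver 1→2:  nop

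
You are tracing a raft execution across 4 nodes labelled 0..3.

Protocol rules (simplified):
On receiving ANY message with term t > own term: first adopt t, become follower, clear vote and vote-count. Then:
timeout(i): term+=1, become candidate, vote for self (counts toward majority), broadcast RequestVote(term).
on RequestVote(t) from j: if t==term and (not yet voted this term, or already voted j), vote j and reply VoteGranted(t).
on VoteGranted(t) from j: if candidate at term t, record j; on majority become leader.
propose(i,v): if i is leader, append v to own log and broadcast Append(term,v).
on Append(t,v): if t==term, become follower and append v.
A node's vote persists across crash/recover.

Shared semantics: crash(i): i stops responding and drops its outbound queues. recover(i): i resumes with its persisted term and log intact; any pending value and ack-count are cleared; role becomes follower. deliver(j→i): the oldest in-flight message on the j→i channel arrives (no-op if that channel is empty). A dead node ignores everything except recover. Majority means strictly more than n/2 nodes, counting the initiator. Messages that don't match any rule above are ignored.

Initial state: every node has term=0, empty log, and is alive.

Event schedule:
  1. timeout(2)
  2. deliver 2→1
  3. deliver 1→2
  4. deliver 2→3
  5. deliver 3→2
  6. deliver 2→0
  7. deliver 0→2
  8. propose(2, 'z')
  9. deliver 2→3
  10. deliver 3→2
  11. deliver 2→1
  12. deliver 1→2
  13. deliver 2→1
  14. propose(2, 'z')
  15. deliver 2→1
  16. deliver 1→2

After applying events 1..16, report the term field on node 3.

1

step 1 timeout(2): 2={cand,t=1,log=-}
step 2 deliver 2→1: 1={foll,t=1,log=-}
step 3 deliver 1→2: —
step 4 deliver 2→3: 3={foll,t=1,log=-}
step 5 deliver 3→2: 2={lead,t=1,log=-}
step 6 deliver 2→0: 0={foll,t=1,log=-}
step 7 deliver 0→2: —
step 8 propose(2,'z'): 2={lead,t=1,log=z}
step 9 deliver 2→3: 3={foll,t=1,log=z}
step 10 deliver 3→2: —
step 11 deliver 2→1: 1={foll,t=1,log=z}
step 12 deliver 1→2: —
step 13 deliver 2→1: —
step 14 propose(2,'z'): 2={lead,t=1,log=z,z}
step 15 deliver 2→1: 1={foll,t=1,log=z,z}
step 16 deliver 1→2: —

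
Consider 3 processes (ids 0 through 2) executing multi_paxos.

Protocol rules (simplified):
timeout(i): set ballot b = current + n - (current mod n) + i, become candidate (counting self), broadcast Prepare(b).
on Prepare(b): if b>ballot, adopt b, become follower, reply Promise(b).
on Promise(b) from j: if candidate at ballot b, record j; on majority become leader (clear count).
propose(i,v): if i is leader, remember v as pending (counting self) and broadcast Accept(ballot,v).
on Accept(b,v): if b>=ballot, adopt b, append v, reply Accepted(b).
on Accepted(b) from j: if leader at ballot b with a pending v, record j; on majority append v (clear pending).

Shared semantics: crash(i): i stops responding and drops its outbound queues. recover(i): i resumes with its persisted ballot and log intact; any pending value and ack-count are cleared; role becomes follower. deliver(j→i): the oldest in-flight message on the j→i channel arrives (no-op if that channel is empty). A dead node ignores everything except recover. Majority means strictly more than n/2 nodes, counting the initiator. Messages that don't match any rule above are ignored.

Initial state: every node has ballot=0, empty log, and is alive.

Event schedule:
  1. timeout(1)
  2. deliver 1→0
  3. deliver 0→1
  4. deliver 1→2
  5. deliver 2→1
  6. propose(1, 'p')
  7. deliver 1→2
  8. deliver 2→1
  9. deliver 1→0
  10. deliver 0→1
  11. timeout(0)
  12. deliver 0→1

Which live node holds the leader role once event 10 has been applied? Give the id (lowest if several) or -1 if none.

1

[1] timeout(1) → N1(cand b4 [-])
[2] deliver 1→0 → N0(foll b4 [-])
[3] deliver 0→1 → N1(lead b4 [-])
[4] deliver 1→2 → N2(foll b4 [-])
[5] deliver 2→1 → ∅
[6] propose(1,'p') → ∅
[7] deliver 1→2 → N2(foll b4 [p])
[8] deliver 2→1 → N1(lead b4 [p])
[9] deliver 1→0 → N0(foll b4 [p])
[10] deliver 0→1 → ∅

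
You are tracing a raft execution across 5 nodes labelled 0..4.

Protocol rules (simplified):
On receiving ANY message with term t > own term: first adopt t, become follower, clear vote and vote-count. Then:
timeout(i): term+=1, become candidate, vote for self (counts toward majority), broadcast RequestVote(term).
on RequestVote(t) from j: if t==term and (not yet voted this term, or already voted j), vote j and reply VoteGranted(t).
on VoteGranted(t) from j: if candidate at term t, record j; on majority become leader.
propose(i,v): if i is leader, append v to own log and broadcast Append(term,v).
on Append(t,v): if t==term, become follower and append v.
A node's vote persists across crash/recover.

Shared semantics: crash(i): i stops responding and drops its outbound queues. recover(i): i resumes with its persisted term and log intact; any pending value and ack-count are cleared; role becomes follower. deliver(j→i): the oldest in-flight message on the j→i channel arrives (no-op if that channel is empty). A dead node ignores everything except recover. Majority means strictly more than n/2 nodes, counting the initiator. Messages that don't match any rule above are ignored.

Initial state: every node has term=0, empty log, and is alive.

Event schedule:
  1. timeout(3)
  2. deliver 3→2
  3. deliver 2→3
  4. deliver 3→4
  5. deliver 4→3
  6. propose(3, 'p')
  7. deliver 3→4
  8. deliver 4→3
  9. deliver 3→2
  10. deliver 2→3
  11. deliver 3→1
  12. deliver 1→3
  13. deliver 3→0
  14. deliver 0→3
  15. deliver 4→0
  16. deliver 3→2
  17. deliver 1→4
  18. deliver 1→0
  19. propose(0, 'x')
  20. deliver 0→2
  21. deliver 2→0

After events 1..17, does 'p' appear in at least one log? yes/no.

yes

1. timeout(3):  <3:cand t1 ->
2. deliver 3→2:  <2:foll t1 ->
3. deliver 2→3:  nop
4. deliver 3→4:  <4:foll t1 ->
5. deliver 4→3:  <3:lead t1 ->
6. propose(3,'p'):  <3:lead t1 p>
7. deliver 3→4:  <4:foll t1 p>
8. deliver 4→3:  nop
9. deliver 3→2:  <2:foll t1 p>
10. deliver 2→3:  nop
11. deliver 3→1:  <1:foll t1 ->
12. deliver 1→3:  nop
13. deliver 3→0:  <0:foll t1 ->
14. deliver 0→3:  nop
15. deliver 4→0:  nop
16. deliver 3→2:  nop
17. deliver 1→4:  nop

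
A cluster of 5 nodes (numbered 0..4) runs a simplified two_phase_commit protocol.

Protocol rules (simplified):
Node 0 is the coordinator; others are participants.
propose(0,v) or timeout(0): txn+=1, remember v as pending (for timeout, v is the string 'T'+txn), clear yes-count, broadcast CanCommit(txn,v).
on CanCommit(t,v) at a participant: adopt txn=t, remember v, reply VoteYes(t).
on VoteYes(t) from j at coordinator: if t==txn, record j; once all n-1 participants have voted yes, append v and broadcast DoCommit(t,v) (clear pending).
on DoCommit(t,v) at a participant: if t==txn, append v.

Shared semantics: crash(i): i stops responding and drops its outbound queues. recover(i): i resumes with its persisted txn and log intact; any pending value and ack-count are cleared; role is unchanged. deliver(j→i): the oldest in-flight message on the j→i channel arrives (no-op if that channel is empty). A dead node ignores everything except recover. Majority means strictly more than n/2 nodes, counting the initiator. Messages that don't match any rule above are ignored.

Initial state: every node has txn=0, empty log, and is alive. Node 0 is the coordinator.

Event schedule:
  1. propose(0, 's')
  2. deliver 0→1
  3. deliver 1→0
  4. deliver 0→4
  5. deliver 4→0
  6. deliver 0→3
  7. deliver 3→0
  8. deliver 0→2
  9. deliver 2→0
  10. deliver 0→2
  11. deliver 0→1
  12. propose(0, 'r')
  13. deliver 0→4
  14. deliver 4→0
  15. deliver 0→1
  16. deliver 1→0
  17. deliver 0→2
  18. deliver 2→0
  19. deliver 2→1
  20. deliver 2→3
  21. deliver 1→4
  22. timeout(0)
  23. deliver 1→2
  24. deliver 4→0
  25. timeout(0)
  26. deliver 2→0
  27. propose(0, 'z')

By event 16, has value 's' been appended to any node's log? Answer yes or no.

yes

after 1 — propose(0,'s'): n0:coor/t1/[-]
after 2 — deliver 0→1: n1:part/t1/[-]
after 3 — deliver 1→0: ·
after 4 — deliver 0→4: n4:part/t1/[-]
after 5 — deliver 4→0: ·
after 6 — deliver 0→3: n3:part/t1/[-]
after 7 — deliver 3→0: ·
after 8 — deliver 0→2: n2:part/t1/[-]
after 9 — deliver 2→0: n0:coor/t1/[s]
after 10 — deliver 0→2: n2:part/t1/[s]
after 11 — deliver 0→1: n1:part/t1/[s]
after 12 — propose(0,'r'): n0:coor/t2/[s]
after 13 — deliver 0→4: n4:part/t1/[s]
after 14 — deliver 4→0: ·
after 15 — deliver 0→1: n1:part/t2/[s]
after 16 — deliver 1→0: ·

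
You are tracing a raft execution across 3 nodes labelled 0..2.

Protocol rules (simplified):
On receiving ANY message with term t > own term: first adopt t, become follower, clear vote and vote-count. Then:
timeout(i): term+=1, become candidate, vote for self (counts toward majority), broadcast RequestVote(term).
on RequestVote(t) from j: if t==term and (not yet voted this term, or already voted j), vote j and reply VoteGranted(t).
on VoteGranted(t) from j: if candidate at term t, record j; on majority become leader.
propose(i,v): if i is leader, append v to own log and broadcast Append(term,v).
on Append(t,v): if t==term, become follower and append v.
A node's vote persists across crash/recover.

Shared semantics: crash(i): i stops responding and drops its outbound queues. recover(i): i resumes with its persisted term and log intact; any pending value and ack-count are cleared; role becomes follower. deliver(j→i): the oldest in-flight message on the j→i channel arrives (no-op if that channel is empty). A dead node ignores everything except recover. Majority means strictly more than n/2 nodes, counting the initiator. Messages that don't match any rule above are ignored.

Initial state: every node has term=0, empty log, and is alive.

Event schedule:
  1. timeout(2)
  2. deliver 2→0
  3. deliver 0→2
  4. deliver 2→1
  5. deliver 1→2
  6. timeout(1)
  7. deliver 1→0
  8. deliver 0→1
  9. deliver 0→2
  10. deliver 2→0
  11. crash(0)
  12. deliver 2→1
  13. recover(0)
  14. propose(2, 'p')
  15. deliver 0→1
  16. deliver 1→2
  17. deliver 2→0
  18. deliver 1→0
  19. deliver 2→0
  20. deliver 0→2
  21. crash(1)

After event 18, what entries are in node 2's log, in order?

step 1 timeout(2): 2={cand,t=1,log=-}
step 2 deliver 2→0: 0={foll,t=1,log=-}
step 3 deliver 0→2: 2={lead,t=1,log=-}
step 4 deliver 2→1: 1={foll,t=1,log=-}
step 5 deliver 1→2: —
step 6 timeout(1): 1={cand,t=2,log=-}
step 7 deliver 1→0: 0={foll,t=2,log=-}
step 8 deliver 0→1: 1={lead,t=2,log=-}
step 9 deliver 0→2: —
step 10 deliver 2→0: —
step 11 crash(0): 0={✗foll,t=2,log=-}
step 12 deliver 2→1: —
step 13 recover(0): 0={foll,t=2,log=-}
step 14 propose(2,'p'): 2={lead,t=1,log=p}
step 15 deliver 0→1: —
step 16 deliver 1→2: 2={foll,t=2,log=p}
step 17 deliver 2→0: —
step 18 deliver 1→0: —

p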